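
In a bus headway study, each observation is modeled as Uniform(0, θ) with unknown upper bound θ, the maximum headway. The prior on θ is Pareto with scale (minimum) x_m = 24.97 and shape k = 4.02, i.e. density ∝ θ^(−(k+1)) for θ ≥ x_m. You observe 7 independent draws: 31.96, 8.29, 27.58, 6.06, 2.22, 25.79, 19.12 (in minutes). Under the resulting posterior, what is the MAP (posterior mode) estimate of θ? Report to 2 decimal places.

31.96

A Pareto(scale x_m, shape k) prior on the upper bound θ of Uniform(0, θ) is conjugate: posterior is Pareto(max(x_m, max xᵢ), k + n).
Sample maximum = 31.96; prior scale x_m = 24.97 → posterior scale = max = 31.96.
Posterior shape = 4.02 + 7 = 11.02.
The Pareto density is decreasing on [x_m, ∞), so the mode is x_m = 31.96.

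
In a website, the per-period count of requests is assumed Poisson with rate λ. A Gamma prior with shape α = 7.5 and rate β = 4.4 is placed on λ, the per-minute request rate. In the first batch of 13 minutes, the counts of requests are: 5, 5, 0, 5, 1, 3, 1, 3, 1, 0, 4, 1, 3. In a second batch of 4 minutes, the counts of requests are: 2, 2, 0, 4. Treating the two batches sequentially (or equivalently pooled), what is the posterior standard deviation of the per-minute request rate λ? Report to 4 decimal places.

0.3221

With a Gamma(shape α, rate β) prior, the Poisson likelihood is conjugate: the posterior is Gamma(α + ΣXᵢ, β + n).
Batch 1: sum of counts S = 32 over n = 13 minutes.
After batch 1: Gamma(α+S, β+n) = Gamma(7.5+32, 4.4+13) = Gamma(39.5, 17.4).
Batch 2: sum of counts S = 8 over n = 4 minutes.
After batch 2: Gamma(α+S, β+n) = Gamma(39.5+8, 17.4+4) = Gamma(47.5, 21.4).
SD = √α/β = √47.5/21.4 = 0.3221.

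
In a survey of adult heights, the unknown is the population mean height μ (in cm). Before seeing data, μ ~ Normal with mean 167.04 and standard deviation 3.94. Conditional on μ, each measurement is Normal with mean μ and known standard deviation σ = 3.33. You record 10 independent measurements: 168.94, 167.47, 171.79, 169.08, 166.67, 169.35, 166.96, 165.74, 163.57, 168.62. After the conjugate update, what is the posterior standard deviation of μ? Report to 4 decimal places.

1.0173

For Normal data with known variance σ², a Normal(μ₀, σ₀²) prior on μ is conjugate. Posterior precision = 1/σ₀² + n/σ²; posterior mean is the precision-weighted average of μ₀ and x̄.
σ₀² = 3.94² = 15.5236, σ² = 3.33² = 11.0889; σ² + n·σ₀² = 11.0889 + 10·15.5236 = 166.3249.
Posterior precision = 1/σ₀² + n/σ² = 1/15.5236 + 10/11.0889 = (σ² + n·σ₀²)/(σ₀²σ²) = 166.3249/(15.5236·11.0889); posterior variance σₙ² = σ₀²σ²/(σ² + n·σ₀²) = 15.5236·11.0889/166.3249 = 1.034960.
Posterior SD = √σₙ² = √(15.5236·11.0889/166.3249) = 1.0173.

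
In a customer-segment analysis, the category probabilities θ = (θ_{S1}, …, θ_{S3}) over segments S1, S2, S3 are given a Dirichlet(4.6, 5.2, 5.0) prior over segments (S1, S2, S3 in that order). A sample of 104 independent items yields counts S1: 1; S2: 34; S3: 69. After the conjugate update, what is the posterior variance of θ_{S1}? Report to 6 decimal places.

The Dirichlet prior is conjugate to the Multinomial likelihood: each posterior αⱼ = prior αⱼ + observed count nⱼ.
Posterior concentration: (5.6, 39.2, 74.0), total = 118.8.
Var[θ_j] = α_j(Σα−α_j)/((Σα)²(Σα+1)) = 5.6·113.2/(118.8²·119.8) = 0.000375.

0.000375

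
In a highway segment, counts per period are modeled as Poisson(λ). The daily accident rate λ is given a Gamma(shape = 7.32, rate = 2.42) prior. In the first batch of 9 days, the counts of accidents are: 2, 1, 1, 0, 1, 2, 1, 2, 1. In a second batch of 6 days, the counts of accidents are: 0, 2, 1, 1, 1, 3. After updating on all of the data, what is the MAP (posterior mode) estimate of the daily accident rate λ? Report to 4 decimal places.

With a Gamma(shape α, rate β) prior, the Poisson likelihood is conjugate: the posterior is Gamma(α + ΣXᵢ, β + n).
Batch 1: sum of counts S = 11 over n = 9 days.
After batch 1: Gamma(α+S, β+n) = Gamma(7.32+11, 2.42+9) = Gamma(18.32, 11.42).
Batch 2: sum of counts S = 8 over n = 6 days.
After batch 2: Gamma(α+S, β+n) = Gamma(18.32+8, 11.42+6) = Gamma(26.32, 17.42).
Mode of Gamma(α,β) for α≥1 is (α−1)/β = 25.32/17.42 = 1.4535.

1.4535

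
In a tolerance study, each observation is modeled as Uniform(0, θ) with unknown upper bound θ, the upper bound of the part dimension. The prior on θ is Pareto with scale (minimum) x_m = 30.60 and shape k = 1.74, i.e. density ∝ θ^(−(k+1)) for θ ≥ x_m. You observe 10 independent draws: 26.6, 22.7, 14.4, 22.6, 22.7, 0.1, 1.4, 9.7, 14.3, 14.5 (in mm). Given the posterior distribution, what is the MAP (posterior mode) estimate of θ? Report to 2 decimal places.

A Pareto(scale x_m, shape k) prior on the upper bound θ of Uniform(0, θ) is conjugate: posterior is Pareto(max(x_m, max xᵢ), k + n).
Sample maximum = 26.6; prior scale x_m = 30.60 → posterior scale = max = 30.60.
Posterior shape = 1.74 + 10 = 11.74.
The Pareto density is decreasing on [x_m, ∞), so the mode is x_m = 30.60.

30.60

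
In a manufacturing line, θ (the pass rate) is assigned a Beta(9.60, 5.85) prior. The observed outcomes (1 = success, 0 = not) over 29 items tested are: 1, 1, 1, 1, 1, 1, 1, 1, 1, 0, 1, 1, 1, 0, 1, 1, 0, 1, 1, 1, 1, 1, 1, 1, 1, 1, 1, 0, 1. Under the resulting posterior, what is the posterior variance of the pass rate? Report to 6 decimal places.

The Beta prior is conjugate to a Binomial/Bernoulli likelihood; the update adds successes to α and failures to β.
Posterior: Beta(α+k, β+n−k) = Beta(9.60+25, 5.85+4) = Beta(34.60, 9.85).
Var = αβ/((α+β)²(α+β+1)) = 34.60·9.85/(44.45²·45.45) = 0.003795.

0.003795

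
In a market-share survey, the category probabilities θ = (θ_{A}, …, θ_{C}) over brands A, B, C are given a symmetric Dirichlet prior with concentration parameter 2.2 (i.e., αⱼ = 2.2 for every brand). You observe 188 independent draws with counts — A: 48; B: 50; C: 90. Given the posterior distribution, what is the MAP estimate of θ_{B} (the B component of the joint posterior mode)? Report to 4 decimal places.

0.2672

The Dirichlet prior is conjugate to the Multinomial likelihood: each posterior αⱼ = prior αⱼ + observed count nⱼ.
Posterior concentration: (50.2, 52.2, 92.2), total = 194.6.
Joint mode component: (α_{B}−1)/(Σα−K) = 51.2/191.6 = 0.2672.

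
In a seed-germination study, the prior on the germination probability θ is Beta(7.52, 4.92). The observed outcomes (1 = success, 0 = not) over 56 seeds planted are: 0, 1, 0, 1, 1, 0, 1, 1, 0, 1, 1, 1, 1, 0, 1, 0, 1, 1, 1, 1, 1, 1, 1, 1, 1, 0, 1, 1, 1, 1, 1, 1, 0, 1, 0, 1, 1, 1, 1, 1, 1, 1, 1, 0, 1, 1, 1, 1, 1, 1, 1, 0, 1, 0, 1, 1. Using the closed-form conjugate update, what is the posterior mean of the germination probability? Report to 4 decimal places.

The Beta prior is conjugate to a Binomial/Bernoulli likelihood; the update adds successes to α and failures to β.
Posterior: Beta(α+k, β+n−k) = Beta(7.52+44, 4.92+12) = Beta(51.52, 16.92).
Posterior mean = α/(α+β) = 51.52/68.44 = 0.7528.

0.7528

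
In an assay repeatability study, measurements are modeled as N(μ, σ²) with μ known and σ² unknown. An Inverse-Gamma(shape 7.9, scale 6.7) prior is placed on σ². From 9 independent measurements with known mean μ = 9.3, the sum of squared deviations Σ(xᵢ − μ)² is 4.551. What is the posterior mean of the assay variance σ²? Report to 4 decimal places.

0.7873

With known mean μ and an Inverse-Gamma(α, β) prior on σ², the Normal likelihood is conjugate: posterior is Inv-Gamma(α + n/2, β + Σ(xᵢ−μ)²/2).
Posterior: Inv-Gamma(7.9 + 9/2, 6.7 + 4.551/2) = Inv-Gamma(12.40, 8.9755).
E[σ²|data] = β/(α−1) = 8.9755/11.40 = 0.7873.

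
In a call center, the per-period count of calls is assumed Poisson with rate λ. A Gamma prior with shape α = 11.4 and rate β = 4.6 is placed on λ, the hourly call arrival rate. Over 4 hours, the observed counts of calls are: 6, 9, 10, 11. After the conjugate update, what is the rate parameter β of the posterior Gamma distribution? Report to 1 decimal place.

8.6

With a Gamma(shape α, rate β) prior, the Poisson likelihood is conjugate: the posterior is Gamma(α + ΣXᵢ, β + n).
Sum of counts S = 36 over n = 4 hours.
Posterior: Gamma(α+S, β+n) = Gamma(11.4+36, 4.6+4) = Gamma(47.4, 8.6).
Posterior β = 8.6.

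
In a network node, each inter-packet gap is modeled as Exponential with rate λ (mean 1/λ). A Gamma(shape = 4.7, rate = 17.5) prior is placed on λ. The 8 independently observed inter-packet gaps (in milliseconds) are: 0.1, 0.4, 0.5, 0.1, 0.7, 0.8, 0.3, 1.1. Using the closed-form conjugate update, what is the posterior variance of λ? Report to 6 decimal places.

With a Gamma(shape α, rate β) prior on the exponential rate λ, the posterior after n observations with total T = Σxᵢ is Gamma(α+n, β+T).
Sum of observations T = 4.0 milliseconds; n = 8.
Posterior: Gamma(4.7+8, 17.5+4.0) = Gamma(12.7, 21.5).
Var = α/β² = 0.027474.

0.027474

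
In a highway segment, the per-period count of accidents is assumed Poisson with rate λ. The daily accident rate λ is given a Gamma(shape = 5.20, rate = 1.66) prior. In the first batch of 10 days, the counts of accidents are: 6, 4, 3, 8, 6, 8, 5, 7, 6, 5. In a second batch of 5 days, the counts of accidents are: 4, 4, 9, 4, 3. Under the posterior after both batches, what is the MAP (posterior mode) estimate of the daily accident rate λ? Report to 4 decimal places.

With a Gamma(shape α, rate β) prior, the Poisson likelihood is conjugate: the posterior is Gamma(α + ΣXᵢ, β + n).
Batch 1: sum of counts S = 58 over n = 10 days.
After batch 1: Gamma(α+S, β+n) = Gamma(5.20+58, 1.66+10) = Gamma(63.20, 11.66).
Batch 2: sum of counts S = 24 over n = 5 days.
After batch 2: Gamma(α+S, β+n) = Gamma(63.20+24, 11.66+5) = Gamma(87.20, 16.66).
Mode of Gamma(α,β) for α≥1 is (α−1)/β = 86.20/16.66 = 5.1741.

5.1741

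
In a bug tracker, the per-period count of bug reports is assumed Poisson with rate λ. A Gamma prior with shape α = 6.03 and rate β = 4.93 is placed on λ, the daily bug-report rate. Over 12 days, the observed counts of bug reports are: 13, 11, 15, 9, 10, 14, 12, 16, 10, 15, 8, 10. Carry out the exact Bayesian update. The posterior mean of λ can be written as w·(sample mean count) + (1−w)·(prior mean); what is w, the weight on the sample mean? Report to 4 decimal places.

0.7088

With a Gamma(shape α, rate β) prior, the Poisson likelihood is conjugate: the posterior is Gamma(α + ΣXᵢ, β + n).
Posterior mean = (α₀+S)/(β₀+n) = [n/(β₀+n)]·(S/n) + [β₀/(β₀+n)]·(α₀/β₀), so only n and β₀ enter the weight.
Weight on data w = n/(β₀+n) = 12/(4.93+12) = 12/16.93 = 0.7088.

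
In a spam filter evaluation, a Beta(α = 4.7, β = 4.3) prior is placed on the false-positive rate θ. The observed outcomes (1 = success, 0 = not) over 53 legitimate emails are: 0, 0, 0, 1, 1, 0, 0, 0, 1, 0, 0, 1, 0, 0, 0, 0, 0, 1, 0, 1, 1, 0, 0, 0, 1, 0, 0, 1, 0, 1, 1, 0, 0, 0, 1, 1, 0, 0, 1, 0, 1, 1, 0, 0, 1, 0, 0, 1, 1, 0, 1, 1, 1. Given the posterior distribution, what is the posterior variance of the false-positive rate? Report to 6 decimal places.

The Beta prior is conjugate to a Binomial/Bernoulli likelihood; the update adds successes to α and failures to β.
Posterior: Beta(α+k, β+n−k) = Beta(4.7+22, 4.3+31) = Beta(26.7, 35.3).
Var = αβ/((α+β)²(α+β+1)) = 26.7·35.3/(62.0²·63.0) = 0.003892.

0.003892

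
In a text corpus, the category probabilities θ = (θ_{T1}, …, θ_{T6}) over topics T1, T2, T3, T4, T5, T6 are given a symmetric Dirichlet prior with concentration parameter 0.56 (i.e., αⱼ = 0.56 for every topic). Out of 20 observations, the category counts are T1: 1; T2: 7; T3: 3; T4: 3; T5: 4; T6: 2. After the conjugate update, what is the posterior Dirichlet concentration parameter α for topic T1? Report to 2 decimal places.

The Dirichlet prior is conjugate to the Multinomial likelihood: each posterior αⱼ = prior αⱼ + observed count nⱼ.
Posterior concentration: (1.56, 7.56, 3.56, 3.56, 4.56, 2.56), total = 23.36.
α_{T1} = 0.56 + 1 = 1.56.

1.56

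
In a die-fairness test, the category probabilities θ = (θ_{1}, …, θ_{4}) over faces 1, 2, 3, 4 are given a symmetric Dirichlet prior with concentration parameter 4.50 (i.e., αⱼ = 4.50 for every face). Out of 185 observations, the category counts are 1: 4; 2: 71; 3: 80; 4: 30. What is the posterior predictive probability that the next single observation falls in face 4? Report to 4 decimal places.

0.1700

The Dirichlet prior is conjugate to the Multinomial likelihood: each posterior αⱼ = prior αⱼ + observed count nⱼ.
Posterior concentration: (8.50, 75.50, 84.50, 34.50), total = 203.00.
P(next = 4 | data) = α_{4}/Σα = 0.1700.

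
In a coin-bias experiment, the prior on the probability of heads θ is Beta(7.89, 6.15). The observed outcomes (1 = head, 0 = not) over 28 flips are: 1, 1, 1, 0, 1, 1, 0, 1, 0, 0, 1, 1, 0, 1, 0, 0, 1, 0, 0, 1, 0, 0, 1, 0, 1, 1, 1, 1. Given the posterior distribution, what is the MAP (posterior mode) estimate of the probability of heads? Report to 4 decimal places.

The Beta prior is conjugate to a Binomial/Bernoulli likelihood; the update adds successes to α and failures to β.
Posterior: Beta(α+k, β+n−k) = Beta(7.89+16, 6.15+12) = Beta(23.89, 18.15).
Mode of Beta(a,b) for a,b>1 is (a−1)/(a+b−2) = 22.89/40.04 = 0.5717.

0.5717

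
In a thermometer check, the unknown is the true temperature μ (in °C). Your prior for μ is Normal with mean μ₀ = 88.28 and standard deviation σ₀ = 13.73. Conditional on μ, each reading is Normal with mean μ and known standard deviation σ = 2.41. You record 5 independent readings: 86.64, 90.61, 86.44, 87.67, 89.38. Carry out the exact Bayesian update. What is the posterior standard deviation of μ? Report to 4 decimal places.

1.0745

For Normal data with known variance σ², a Normal(μ₀, σ₀²) prior on μ is conjugate. Posterior precision = 1/σ₀² + n/σ²; posterior mean is the precision-weighted average of μ₀ and x̄.
σ₀² = 13.73² = 188.5129, σ² = 2.41² = 5.8081; σ² + n·σ₀² = 5.8081 + 5·188.5129 = 948.3726.
Posterior precision = 1/σ₀² + n/σ² = 1/188.5129 + 5/5.8081 = (σ² + n·σ₀²)/(σ₀²σ²) = 948.3726/(188.5129·5.8081); posterior variance σₙ² = σ₀²σ²/(σ² + n·σ₀²) = 188.5129·5.8081/948.3726 = 1.154506.
Posterior SD = √σₙ² = √(188.5129·5.8081/948.3726) = 1.0745.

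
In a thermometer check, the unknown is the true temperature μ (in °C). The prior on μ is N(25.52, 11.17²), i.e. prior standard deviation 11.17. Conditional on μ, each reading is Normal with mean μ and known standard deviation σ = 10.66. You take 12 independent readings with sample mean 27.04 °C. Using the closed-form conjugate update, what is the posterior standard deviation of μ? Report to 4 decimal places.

For Normal data with known variance σ², a Normal(μ₀, σ₀²) prior on μ is conjugate. Posterior precision = 1/σ₀² + n/σ²; posterior mean is the precision-weighted average of μ₀ and x̄.
σ₀² = 11.17² = 124.7689, σ² = 10.66² = 113.6356; σ² + n·σ₀² = 113.6356 + 12·124.7689 = 1610.8624.
Posterior precision = 1/σ₀² + n/σ² = 1/124.7689 + 12/113.6356 = (σ² + n·σ₀²)/(σ₀²σ²) = 1610.8624/(124.7689·113.6356); posterior variance σₙ² = σ₀²σ²/(σ² + n·σ₀²) = 124.7689·113.6356/1610.8624 = 8.801614.
Posterior SD = √σₙ² = √(124.7689·113.6356/1610.8624) = 2.9668.

2.9668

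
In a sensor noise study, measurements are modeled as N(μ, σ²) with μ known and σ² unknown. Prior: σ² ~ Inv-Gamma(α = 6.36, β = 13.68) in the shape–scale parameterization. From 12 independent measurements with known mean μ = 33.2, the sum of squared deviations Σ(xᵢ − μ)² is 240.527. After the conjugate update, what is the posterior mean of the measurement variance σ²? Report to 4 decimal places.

11.7908

With known mean μ and an Inverse-Gamma(α, β) prior on σ², the Normal likelihood is conjugate: posterior is Inv-Gamma(α + n/2, β + Σ(xᵢ−μ)²/2).
Posterior: Inv-Gamma(6.36 + 12/2, 13.68 + 240.527/2) = Inv-Gamma(12.36, 133.9435).
E[σ²|data] = β/(α−1) = 133.9435/11.36 = 11.7908.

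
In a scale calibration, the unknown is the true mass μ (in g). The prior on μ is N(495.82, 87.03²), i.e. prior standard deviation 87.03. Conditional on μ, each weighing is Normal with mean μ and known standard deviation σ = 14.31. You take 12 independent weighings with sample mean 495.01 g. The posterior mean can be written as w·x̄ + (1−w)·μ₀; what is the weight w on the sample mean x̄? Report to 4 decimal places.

For Normal data with known variance σ², a Normal(μ₀, σ₀²) prior on μ is conjugate. Posterior precision = 1/σ₀² + n/σ²; posterior mean is the precision-weighted average of μ₀ and x̄.
σ₀² = 87.03² = 7574.2209, σ² = 14.31² = 204.7761. Prior precision 1/σ₀² = 1/7574.2209; data precision n/σ² = 12/204.7761.
w = (n/σ²)/(1/σ₀² + n/σ²) = n·σ₀²/(σ² + n·σ₀²) = 12·7574.2209/(204.7761 + 12·7574.2209) = 90890.6508/91095.4269 = 0.9978.

0.9978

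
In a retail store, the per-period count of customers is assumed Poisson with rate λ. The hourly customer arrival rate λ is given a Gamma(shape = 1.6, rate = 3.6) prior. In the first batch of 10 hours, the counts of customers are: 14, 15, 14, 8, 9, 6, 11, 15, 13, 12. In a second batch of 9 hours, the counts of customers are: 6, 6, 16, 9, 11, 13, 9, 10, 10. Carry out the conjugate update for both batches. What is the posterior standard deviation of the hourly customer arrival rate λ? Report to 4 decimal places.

0.6391

With a Gamma(shape α, rate β) prior, the Poisson likelihood is conjugate: the posterior is Gamma(α + ΣXᵢ, β + n).
Batch 1: sum of counts S = 117 over n = 10 hours.
After batch 1: Gamma(α+S, β+n) = Gamma(1.6+117, 3.6+10) = Gamma(118.6, 13.6).
Batch 2: sum of counts S = 90 over n = 9 hours.
After batch 2: Gamma(α+S, β+n) = Gamma(118.6+90, 13.6+9) = Gamma(208.6, 22.6).
SD = √α/β = √208.6/22.6 = 0.6391.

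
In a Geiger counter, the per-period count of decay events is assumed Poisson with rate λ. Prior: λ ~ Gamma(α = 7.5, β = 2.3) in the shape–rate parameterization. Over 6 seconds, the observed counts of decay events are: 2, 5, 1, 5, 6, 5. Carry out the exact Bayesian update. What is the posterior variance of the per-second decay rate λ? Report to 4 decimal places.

0.4573

With a Gamma(shape α, rate β) prior, the Poisson likelihood is conjugate: the posterior is Gamma(α + ΣXᵢ, β + n).
Sum of counts S = 24 over n = 6 seconds.
Posterior: Gamma(α+S, β+n) = Gamma(7.5+24, 2.3+6) = Gamma(31.5, 8.3).
Var = α/β² = 31.5/8.3² = 0.4573.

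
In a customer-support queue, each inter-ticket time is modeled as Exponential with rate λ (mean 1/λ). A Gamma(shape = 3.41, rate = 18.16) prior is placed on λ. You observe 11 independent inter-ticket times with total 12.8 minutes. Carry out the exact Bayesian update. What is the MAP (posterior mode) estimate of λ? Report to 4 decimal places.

0.4331

With a Gamma(shape α, rate β) prior on the exponential rate λ, the posterior after n observations with total T = Σxᵢ is Gamma(α+n, β+T).
Posterior: Gamma(3.41+11, 18.16+12.8) = Gamma(14.41, 30.96).
Mode = (α−1)/β = 0.4331.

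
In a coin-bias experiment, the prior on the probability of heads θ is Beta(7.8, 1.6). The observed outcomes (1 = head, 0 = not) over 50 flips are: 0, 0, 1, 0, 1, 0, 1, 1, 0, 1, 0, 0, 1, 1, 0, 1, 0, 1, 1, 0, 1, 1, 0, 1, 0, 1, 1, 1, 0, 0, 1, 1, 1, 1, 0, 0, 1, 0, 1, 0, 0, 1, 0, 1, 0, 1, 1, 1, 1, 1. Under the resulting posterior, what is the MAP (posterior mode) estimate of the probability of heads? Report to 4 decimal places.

The Beta prior is conjugate to a Binomial/Bernoulli likelihood; the update adds successes to α and failures to β.
Posterior: Beta(α+k, β+n−k) = Beta(7.8+29, 1.6+21) = Beta(36.8, 22.6).
Mode of Beta(a,b) for a,b>1 is (a−1)/(a+b−2) = 35.8/57.4 = 0.6237.

0.6237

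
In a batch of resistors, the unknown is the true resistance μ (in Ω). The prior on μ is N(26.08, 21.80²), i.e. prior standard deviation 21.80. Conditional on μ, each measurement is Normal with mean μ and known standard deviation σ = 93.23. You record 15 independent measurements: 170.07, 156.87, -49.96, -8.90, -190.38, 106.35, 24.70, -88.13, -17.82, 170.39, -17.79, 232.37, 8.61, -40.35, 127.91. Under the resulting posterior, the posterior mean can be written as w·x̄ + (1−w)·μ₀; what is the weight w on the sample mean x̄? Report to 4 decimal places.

0.4506

For Normal data with known variance σ², a Normal(μ₀, σ₀²) prior on μ is conjugate. Posterior precision = 1/σ₀² + n/σ²; posterior mean is the precision-weighted average of μ₀ and x̄.
σ₀² = 21.80² = 475.24, σ² = 93.23² = 8691.8329. Prior precision 1/σ₀² = 1/475.24; data precision n/σ² = 15/8691.8329.
w = (n/σ²)/(1/σ₀² + n/σ²) = n·σ₀²/(σ² + n·σ₀²) = 15·475.24/(8691.8329 + 15·475.24) = 7128.6/15820.4329 = 0.4506.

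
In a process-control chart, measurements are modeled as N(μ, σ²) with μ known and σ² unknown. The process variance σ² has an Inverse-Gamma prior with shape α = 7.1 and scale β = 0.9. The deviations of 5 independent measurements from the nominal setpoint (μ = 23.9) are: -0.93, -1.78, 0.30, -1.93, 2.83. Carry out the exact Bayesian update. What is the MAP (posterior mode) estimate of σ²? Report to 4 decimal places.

0.8329

With known mean μ and an Inverse-Gamma(α, β) prior on σ², the Normal likelihood is conjugate: posterior is Inv-Gamma(α + n/2, β + Σ(xᵢ−μ)²/2).
Σ(xᵢ−μ)² = (-0.93)² + (-1.78)² + (0.30)² + (-1.93)² + (2.83)² = 15.8571.
Posterior: Inv-Gamma(7.1 + 5/2, 0.9 + 15.8571/2) = Inv-Gamma(9.60, 8.82855).
Mode = β/(α+1) = 8.82855/10.60 = 0.8329.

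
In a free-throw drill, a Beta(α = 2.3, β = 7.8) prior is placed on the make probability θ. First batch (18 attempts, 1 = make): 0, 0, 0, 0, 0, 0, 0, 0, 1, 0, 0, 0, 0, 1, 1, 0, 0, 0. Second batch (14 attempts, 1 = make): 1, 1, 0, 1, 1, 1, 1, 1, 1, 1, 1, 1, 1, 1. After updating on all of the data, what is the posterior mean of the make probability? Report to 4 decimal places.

0.4347

The Beta prior is conjugate to a Binomial/Bernoulli likelihood; the update adds successes to α and failures to β.
After batch 1: Beta(2.3+3, 7.8+15) = Beta(5.3, 22.8).
After batch 2: Beta(5.3+13, 22.8+1) = Beta(18.3, 23.8).
Posterior mean = α/(α+β) = 18.3/42.1 = 0.4347.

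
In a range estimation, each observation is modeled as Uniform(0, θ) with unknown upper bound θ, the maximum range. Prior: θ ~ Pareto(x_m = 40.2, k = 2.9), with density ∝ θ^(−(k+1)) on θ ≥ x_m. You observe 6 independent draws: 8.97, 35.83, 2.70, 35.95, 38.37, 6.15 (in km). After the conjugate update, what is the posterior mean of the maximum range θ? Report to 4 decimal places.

A Pareto(scale x_m, shape k) prior on the upper bound θ of Uniform(0, θ) is conjugate: posterior is Pareto(max(x_m, max xᵢ), k + n).
Sample maximum = 38.37; prior scale x_m = 40.2 → posterior scale = max = 40.20.
Posterior shape = 2.9 + 6 = 8.9.
E[θ|data] = k·x_m/(k−1) = 8.9·40.20/7.9 = 45.2886.

45.2886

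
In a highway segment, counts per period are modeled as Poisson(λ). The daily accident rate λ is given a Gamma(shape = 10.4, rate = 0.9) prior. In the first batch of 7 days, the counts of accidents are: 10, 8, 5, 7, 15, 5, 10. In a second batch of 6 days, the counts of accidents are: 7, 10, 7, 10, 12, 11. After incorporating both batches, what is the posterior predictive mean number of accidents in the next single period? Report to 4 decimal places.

With a Gamma(shape α, rate β) prior, the Poisson likelihood is conjugate: the posterior is Gamma(α + ΣXᵢ, β + n).
Batch 1: sum of counts S = 60 over n = 7 days.
After batch 1: Gamma(α+S, β+n) = Gamma(10.4+60, 0.9+7) = Gamma(70.4, 7.9).
Batch 2: sum of counts S = 57 over n = 6 days.
After batch 2: Gamma(α+S, β+n) = Gamma(70.4+57, 7.9+6) = Gamma(127.4, 13.9).
The predictive distribution for one future period is NegBinom with mean α/β = 9.1655.

9.1655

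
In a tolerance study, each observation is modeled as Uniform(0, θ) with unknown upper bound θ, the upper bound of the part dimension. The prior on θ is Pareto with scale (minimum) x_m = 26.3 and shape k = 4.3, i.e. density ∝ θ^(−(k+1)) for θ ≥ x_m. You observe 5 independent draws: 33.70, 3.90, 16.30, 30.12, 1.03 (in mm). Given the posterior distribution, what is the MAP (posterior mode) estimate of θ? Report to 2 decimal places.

A Pareto(scale x_m, shape k) prior on the upper bound θ of Uniform(0, θ) is conjugate: posterior is Pareto(max(x_m, max xᵢ), k + n).
Sample maximum = 33.70; prior scale x_m = 26.3 → posterior scale = max = 33.70.
Posterior shape = 4.3 + 5 = 9.3.
The Pareto density is decreasing on [x_m, ∞), so the mode is x_m = 33.70.

33.70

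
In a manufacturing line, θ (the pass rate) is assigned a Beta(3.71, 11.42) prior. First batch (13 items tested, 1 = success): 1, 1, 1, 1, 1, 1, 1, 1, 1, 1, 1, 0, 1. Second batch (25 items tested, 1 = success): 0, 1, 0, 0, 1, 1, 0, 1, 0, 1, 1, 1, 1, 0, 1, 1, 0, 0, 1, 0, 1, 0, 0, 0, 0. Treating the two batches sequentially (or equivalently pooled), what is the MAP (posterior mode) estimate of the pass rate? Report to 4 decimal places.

The Beta prior is conjugate to a Binomial/Bernoulli likelihood; the update adds successes to α and failures to β.
After batch 1: Beta(3.71+12, 11.42+1) = Beta(15.71, 12.42).
After batch 2: Beta(15.71+12, 12.42+13) = Beta(27.71, 25.42).
Mode of Beta(a,b) for a,b>1 is (a−1)/(a+b−2) = 26.71/51.13 = 0.5224.

0.5224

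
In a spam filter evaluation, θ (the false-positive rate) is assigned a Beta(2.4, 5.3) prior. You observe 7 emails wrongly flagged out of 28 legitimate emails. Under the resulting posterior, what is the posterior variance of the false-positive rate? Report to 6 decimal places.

The Beta prior is conjugate to a Binomial/Bernoulli likelihood; the update adds successes to α and failures to β.
Posterior: Beta(α+k, β+n−k) = Beta(2.4+7, 5.3+21) = Beta(9.4, 26.3).
Var = αβ/((α+β)²(α+β+1)) = 9.4·26.3/(35.7²·36.7) = 0.005285.

0.005285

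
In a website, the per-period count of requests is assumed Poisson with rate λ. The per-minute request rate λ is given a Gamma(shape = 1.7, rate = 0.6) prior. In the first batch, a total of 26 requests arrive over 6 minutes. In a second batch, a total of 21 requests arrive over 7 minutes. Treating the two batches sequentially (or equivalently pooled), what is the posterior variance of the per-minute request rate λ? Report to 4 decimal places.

With a Gamma(shape α, rate β) prior, the Poisson likelihood is conjugate: the posterior is Gamma(α + ΣXᵢ, β + n).
After batch 1: Gamma(α+S, β+n) = Gamma(1.7+26, 0.6+6) = Gamma(27.7, 6.6).
After batch 2: Gamma(α+S, β+n) = Gamma(27.7+21, 6.6+7) = Gamma(48.7, 13.6).
Var = α/β² = 48.7/13.6² = 0.2633.

0.2633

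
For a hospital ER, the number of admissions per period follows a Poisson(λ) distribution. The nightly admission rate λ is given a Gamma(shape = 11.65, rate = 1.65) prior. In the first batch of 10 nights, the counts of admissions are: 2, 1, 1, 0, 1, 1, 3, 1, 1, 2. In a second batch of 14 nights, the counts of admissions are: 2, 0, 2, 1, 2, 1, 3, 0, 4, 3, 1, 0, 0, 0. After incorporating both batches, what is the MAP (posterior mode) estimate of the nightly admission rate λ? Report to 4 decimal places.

1.6628

With a Gamma(shape α, rate β) prior, the Poisson likelihood is conjugate: the posterior is Gamma(α + ΣXᵢ, β + n).
Batch 1: sum of counts S = 13 over n = 10 nights.
After batch 1: Gamma(α+S, β+n) = Gamma(11.65+13, 1.65+10) = Gamma(24.65, 11.65).
Batch 2: sum of counts S = 19 over n = 14 nights.
After batch 2: Gamma(α+S, β+n) = Gamma(24.65+19, 11.65+14) = Gamma(43.65, 25.65).
Mode of Gamma(α,β) for α≥1 is (α−1)/β = 42.65/25.65 = 1.6628.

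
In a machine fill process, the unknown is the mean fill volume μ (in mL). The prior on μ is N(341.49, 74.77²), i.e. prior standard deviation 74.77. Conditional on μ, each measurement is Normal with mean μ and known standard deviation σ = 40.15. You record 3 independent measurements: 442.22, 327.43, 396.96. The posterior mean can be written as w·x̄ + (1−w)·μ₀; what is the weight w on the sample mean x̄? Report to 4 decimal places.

0.9123

For Normal data with known variance σ², a Normal(μ₀, σ₀²) prior on μ is conjugate. Posterior precision = 1/σ₀² + n/σ²; posterior mean is the precision-weighted average of μ₀ and x̄.
σ₀² = 74.77² = 5590.5529, σ² = 40.15² = 1612.0225. Prior precision 1/σ₀² = 1/5590.5529; data precision n/σ² = 3/1612.0225.
w = (n/σ²)/(1/σ₀² + n/σ²) = n·σ₀²/(σ² + n·σ₀²) = 3·5590.5529/(1612.0225 + 3·5590.5529) = 16771.6587/18383.6812 = 0.9123.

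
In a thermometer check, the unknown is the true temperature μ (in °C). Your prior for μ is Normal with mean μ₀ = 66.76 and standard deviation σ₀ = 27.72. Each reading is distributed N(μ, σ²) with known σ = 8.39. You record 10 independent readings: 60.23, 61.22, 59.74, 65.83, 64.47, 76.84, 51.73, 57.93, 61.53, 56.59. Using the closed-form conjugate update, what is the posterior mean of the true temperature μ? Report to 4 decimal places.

For Normal data with known variance σ², a Normal(μ₀, σ₀²) prior on μ is conjugate. Posterior precision = 1/σ₀² + n/σ²; posterior mean is the precision-weighted average of μ₀ and x̄.
Σxᵢ = 60.23 + 61.22 + 59.74 + 65.83 + 64.47 + 76.84 + 51.73 + 57.93 + 61.53 + 56.59 = 616.11, so n·x̄ = 616.11.
σ₀² = 27.72² = 768.3984, σ² = 8.39² = 70.3921; σ² + n·σ₀² = 70.3921 + 10·768.3984 = 7754.3761.
Posterior mean = (μ₀/σ₀² + n·x̄/σ²)/(1/σ₀² + n/σ²) = (σ²·μ₀ + σ₀²·n·x̄)/(σ² + n·σ₀²) = (70.3921·66.76 + 768.3984·616.11)/7754.3761 = 478117.31482/7754.3761 = 61.6577.

61.6577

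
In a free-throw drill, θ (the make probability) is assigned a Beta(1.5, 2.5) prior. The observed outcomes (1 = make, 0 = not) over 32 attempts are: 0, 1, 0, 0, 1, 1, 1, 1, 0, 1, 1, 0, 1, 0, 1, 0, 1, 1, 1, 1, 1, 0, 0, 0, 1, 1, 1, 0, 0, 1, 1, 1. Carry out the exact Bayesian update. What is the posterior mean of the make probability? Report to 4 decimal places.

0.5972

The Beta prior is conjugate to a Binomial/Bernoulli likelihood; the update adds successes to α and failures to β.
Posterior: Beta(α+k, β+n−k) = Beta(1.5+20, 2.5+12) = Beta(21.5, 14.5).
Posterior mean = α/(α+β) = 21.5/36.0 = 0.5972.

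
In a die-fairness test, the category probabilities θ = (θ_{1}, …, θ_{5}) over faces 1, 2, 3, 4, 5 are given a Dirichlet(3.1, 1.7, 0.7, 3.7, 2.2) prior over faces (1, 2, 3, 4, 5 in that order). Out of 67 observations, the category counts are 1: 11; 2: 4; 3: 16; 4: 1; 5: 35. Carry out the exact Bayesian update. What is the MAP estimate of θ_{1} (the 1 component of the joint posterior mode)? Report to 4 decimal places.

0.1785

The Dirichlet prior is conjugate to the Multinomial likelihood: each posterior αⱼ = prior αⱼ + observed count nⱼ.
Posterior concentration: (14.1, 5.7, 16.7, 4.7, 37.2), total = 78.4.
Joint mode component: (α_{1}−1)/(Σα−K) = 13.1/73.4 = 0.1785.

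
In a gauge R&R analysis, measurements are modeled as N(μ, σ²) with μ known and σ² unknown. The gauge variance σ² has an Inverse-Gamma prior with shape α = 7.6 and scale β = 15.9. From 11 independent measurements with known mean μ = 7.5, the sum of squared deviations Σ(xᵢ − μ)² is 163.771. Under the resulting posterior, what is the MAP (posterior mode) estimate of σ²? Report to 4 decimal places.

With known mean μ and an Inverse-Gamma(α, β) prior on σ², the Normal likelihood is conjugate: posterior is Inv-Gamma(α + n/2, β + Σ(xᵢ−μ)²/2).
Posterior: Inv-Gamma(7.6 + 11/2, 15.9 + 163.771/2) = Inv-Gamma(13.10, 97.7855).
Mode = β/(α+1) = 97.7855/14.10 = 6.9351.

6.9351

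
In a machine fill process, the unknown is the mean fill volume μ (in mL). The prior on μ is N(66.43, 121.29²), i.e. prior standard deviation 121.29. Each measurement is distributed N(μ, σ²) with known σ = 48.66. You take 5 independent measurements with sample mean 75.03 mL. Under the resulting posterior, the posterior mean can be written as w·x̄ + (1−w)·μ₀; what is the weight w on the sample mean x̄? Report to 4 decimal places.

For Normal data with known variance σ², a Normal(μ₀, σ₀²) prior on μ is conjugate. Posterior precision = 1/σ₀² + n/σ²; posterior mean is the precision-weighted average of μ₀ and x̄.
σ₀² = 121.29² = 14711.2641, σ² = 48.66² = 2367.7956. Prior precision 1/σ₀² = 1/14711.2641; data precision n/σ² = 5/2367.7956.
w = (n/σ²)/(1/σ₀² + n/σ²) = n·σ₀²/(σ² + n·σ₀²) = 5·14711.2641/(2367.7956 + 5·14711.2641) = 73556.3205/75924.1161 = 0.9688.

0.9688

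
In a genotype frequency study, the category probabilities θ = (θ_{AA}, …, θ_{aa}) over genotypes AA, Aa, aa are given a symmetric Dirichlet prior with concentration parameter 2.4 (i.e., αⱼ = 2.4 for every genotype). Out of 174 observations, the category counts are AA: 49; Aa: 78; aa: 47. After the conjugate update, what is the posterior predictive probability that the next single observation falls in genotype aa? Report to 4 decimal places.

0.2726

The Dirichlet prior is conjugate to the Multinomial likelihood: each posterior αⱼ = prior αⱼ + observed count nⱼ.
Posterior concentration: (51.4, 80.4, 49.4), total = 181.2.
P(next = aa | data) = α_{aa}/Σα = 0.2726.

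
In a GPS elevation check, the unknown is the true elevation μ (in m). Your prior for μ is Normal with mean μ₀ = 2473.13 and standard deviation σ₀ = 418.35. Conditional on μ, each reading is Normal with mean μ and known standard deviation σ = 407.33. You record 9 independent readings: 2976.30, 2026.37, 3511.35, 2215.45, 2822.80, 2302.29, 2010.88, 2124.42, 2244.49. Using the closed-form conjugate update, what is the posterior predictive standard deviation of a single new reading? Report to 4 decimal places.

427.3128

For Normal data with known variance σ², a Normal(μ₀, σ₀²) prior on μ is conjugate. Posterior precision = 1/σ₀² + n/σ²; posterior mean is the precision-weighted average of μ₀ and x̄.
σ₀² = 418.35² = 175016.7225, σ² = 407.33² = 165917.7289; σ² + n·σ₀² = 165917.7289 + 9·175016.7225 = 1741068.2314.
Posterior precision = 1/σ₀² + n/σ² = 1/175016.7225 + 9/165917.7289 = (σ² + n·σ₀²)/(σ₀²σ²) = 1741068.2314/(175016.7225·165917.7289); posterior variance σₙ² = σ₀²σ²/(σ² + n·σ₀²) = 175016.7225·165917.7289/1741068.2314 = 16678.483125.
Predictive variance for one new observation = σₙ² + σ² = 175016.7225·165917.7289/1741068.2314 + 165917.7289 = σ²·(σ₀² + 1741068.2314)/1741068.2314 = 165917.7289·1916084.9539/1741068.2314 = 182596.212025; SD = √(165917.7289·1916084.9539/1741068.2314) = 427.3128.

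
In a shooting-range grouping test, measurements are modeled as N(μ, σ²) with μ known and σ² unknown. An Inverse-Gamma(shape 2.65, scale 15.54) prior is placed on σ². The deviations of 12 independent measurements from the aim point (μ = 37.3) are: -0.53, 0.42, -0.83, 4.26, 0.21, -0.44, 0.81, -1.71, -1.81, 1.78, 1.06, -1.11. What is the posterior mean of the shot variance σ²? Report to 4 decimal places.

With known mean μ and an Inverse-Gamma(α, β) prior on σ², the Normal likelihood is conjugate: posterior is Inv-Gamma(α + n/2, β + Σ(xᵢ−μ)²/2).
Σ(xᵢ−μ)² = (-0.53)² + (0.42)² + (-0.83)² + (4.26)² + (0.21)² + (-0.44)² + (0.81)² + (-1.71)² + (-1.81)² + (1.78)² + (1.06)² + (-1.11)² = 31.9119.
Posterior: Inv-Gamma(2.65 + 12/2, 15.54 + 31.9119/2) = Inv-Gamma(8.65, 31.49595).
E[σ²|data] = β/(α−1) = 31.49595/7.65 = 4.1171.

4.1171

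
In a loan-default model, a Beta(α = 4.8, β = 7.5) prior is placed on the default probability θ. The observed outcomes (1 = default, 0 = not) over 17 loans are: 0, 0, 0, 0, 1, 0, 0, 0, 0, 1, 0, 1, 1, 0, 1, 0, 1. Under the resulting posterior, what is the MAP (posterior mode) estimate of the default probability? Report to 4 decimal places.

0.3590

The Beta prior is conjugate to a Binomial/Bernoulli likelihood; the update adds successes to α and failures to β.
Posterior: Beta(α+k, β+n−k) = Beta(4.8+6, 7.5+11) = Beta(10.8, 18.5).
Mode of Beta(a,b) for a,b>1 is (a−1)/(a+b−2) = 9.8/27.3 = 0.3590.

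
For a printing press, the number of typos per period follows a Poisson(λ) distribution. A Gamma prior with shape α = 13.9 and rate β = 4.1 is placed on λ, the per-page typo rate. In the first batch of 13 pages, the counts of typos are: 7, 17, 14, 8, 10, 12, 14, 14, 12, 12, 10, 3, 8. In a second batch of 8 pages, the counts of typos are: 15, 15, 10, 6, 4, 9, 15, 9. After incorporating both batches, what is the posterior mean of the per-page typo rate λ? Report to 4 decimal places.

With a Gamma(shape α, rate β) prior, the Poisson likelihood is conjugate: the posterior is Gamma(α + ΣXᵢ, β + n).
Batch 1: sum of counts S = 141 over n = 13 pages.
After batch 1: Gamma(α+S, β+n) = Gamma(13.9+141, 4.1+13) = Gamma(154.9, 17.1).
Batch 2: sum of counts S = 83 over n = 8 pages.
After batch 2: Gamma(α+S, β+n) = Gamma(154.9+83, 17.1+8) = Gamma(237.9, 25.1).
Posterior mean = α/β = 237.9/25.1 = 9.4781.

9.4781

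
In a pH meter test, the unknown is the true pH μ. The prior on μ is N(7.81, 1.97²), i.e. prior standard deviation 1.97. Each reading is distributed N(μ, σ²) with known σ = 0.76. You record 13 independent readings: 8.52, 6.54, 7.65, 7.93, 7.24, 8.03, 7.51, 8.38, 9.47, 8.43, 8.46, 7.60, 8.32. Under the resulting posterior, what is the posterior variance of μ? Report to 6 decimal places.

For Normal data with known variance σ², a Normal(μ₀, σ₀²) prior on μ is conjugate. Posterior precision = 1/σ₀² + n/σ²; posterior mean is the precision-weighted average of μ₀ and x̄.
σ₀² = 1.97² = 3.8809, σ² = 0.76² = 0.5776; σ² + n·σ₀² = 0.5776 + 13·3.8809 = 51.0293.
Posterior precision = 1/σ₀² + n/σ² = 1/3.8809 + 13/0.5776 = (σ² + n·σ₀²)/(σ₀²σ²) = 51.0293/(3.8809·0.5776); posterior variance σₙ² = σ₀²σ²/(σ² + n·σ₀²) = 3.8809·0.5776/51.0293 = 0.043928.

0.043928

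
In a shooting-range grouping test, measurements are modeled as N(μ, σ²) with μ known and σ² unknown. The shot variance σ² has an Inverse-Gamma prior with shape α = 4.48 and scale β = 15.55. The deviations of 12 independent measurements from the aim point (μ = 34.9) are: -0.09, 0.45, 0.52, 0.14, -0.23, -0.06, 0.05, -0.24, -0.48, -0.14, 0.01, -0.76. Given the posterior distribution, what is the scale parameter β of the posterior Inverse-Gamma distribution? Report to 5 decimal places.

16.27245

With known mean μ and an Inverse-Gamma(α, β) prior on σ², the Normal likelihood is conjugate: posterior is Inv-Gamma(α + n/2, β + Σ(xᵢ−μ)²/2).
Σ(xᵢ−μ)² = (-0.09)² + (0.45)² + (0.52)² + (0.14)² + (-0.23)² + (-0.06)² + (0.05)² + (-0.24)² + (-0.48)² + (-0.14)² + (0.01)² + (-0.76)² = 1.4449.
Posterior: Inv-Gamma(4.48 + 12/2, 15.55 + 1.4449/2) = Inv-Gamma(10.48, 16.27245).
Posterior β = 16.27245.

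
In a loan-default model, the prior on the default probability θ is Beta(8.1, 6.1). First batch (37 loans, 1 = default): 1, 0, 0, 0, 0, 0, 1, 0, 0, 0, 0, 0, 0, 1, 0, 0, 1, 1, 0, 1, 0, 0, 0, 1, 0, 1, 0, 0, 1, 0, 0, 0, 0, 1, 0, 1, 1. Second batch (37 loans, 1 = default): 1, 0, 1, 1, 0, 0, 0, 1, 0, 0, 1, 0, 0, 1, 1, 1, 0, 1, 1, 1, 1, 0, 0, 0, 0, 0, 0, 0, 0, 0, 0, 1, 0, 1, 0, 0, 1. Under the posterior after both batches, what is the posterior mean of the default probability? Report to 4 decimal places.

0.3980

The Beta prior is conjugate to a Binomial/Bernoulli likelihood; the update adds successes to α and failures to β.
After batch 1: Beta(8.1+12, 6.1+25) = Beta(20.1, 31.1).
After batch 2: Beta(20.1+15, 31.1+22) = Beta(35.1, 53.1).
Posterior mean = α/(α+β) = 35.1/88.2 = 0.3980.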